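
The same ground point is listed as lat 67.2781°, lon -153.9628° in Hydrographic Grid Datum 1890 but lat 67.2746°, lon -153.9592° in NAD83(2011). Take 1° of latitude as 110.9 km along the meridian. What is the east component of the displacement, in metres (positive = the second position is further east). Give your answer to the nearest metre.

ΔE = 154 m

Δφ = 67.2746° − 67.2781° = -0.0035°; Δλ = -153.9592° − -153.9628° = +0.0036°.
ΔN = Δφ × 110900 = -388.1 m; ΔE = Δλ × 110900 × cos(67.2781°) = +0.0036 × 110900 × 0.386259 = 154.2 m.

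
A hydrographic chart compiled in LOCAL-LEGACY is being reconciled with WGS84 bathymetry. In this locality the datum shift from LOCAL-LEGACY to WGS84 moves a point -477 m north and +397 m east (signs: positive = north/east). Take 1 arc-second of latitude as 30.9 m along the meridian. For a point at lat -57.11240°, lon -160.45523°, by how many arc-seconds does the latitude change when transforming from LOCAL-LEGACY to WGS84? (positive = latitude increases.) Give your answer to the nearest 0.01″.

Δφ = -15.44″

1″ of latitude = 30.90 m, so Δφ = -477.0 / 30.90 = -15.437″.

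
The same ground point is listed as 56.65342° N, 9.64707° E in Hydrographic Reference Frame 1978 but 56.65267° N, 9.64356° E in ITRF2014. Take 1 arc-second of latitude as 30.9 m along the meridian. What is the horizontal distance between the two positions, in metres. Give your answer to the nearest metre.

230 m

Δφ = 56.65267° − 56.65342° = -0.00075°; Δλ = 9.64356° − 9.64707° = -0.00351°.
1° of latitude = 3600 × 30.90 = 111240 m.
ΔN = Δφ × 111240 = -83.4 m; ΔE = Δλ × 111240 × cos(56.65342°) = -0.00351 × 111240 × 0.549702 = -214.6 m.
Distance = √(ΔE² + ΔN²) = √((-214.6)² + (-83.4)²) = 230.3 m.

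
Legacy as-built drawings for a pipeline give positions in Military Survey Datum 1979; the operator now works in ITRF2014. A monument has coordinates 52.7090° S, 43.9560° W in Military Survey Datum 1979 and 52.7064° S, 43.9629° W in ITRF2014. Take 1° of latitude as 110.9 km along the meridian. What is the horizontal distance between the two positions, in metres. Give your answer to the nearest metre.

546 m

Δφ = -52.7064° − -52.7090° = +0.0026°; Δλ = -43.9629° − -43.9560° = -0.0069°.
ΔN = Δφ × 110900 = 288.3 m; ΔE = Δλ × 110900 × cos(-52.7090°) = -0.0069 × 110900 × 0.605863 = -463.6 m.
Distance = √(ΔE² + ΔN²) = √((-463.6)² + 288.3²) = 546.0 m.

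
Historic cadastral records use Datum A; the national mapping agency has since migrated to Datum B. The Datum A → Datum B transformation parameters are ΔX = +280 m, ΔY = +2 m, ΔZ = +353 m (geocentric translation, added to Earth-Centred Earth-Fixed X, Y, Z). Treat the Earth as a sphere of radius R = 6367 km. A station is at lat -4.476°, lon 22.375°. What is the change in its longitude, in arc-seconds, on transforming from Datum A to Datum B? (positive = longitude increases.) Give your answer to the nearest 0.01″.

sin φ = -0.078042, cos φ = 0.996950, sin λ = 0.380667, cos λ = 0.924712.
East component: ΔE = −sin λ·ΔX + cos λ·ΔY = −(0.380667)(280) + (0.924712)(2) = -104.74 m.
1° of latitude spans πR/180 = 111125 m; at latitude φ, 1° of longitude spans that × cos φ = 110786.2 m, so Δλ = -104.74 / 110786.2 × 3600 = -3.403″.

Δλ = -3.40″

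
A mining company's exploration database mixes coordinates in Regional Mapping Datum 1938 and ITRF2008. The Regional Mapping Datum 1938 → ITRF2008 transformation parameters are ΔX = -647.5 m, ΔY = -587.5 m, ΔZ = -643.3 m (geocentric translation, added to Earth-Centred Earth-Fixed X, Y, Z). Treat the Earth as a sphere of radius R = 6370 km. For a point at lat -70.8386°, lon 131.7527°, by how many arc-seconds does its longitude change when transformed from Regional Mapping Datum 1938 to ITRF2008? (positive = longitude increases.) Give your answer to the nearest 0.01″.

sin φ = -0.944598, cos φ = 0.328230, sin λ = 0.746026, cos λ = -0.665917.
East component: ΔE = −sin λ·ΔX + cos λ·ΔY = −(0.746026)(-647.5) + (-0.665917)(-587.5) = 874.28 m.
1° of latitude spans πR/180 = 111177 m; at latitude φ, 1° of longitude spans that × cos φ = 36491.8 m, so Δλ = 874.28 / 36491.8 × 3600 = 86.249″.

Δλ = 86.25″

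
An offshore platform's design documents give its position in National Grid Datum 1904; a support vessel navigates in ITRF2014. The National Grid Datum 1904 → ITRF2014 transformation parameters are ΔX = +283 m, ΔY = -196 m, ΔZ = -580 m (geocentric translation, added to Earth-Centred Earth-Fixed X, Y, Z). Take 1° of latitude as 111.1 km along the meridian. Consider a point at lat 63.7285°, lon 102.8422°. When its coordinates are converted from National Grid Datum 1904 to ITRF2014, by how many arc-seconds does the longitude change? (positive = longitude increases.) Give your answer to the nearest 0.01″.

sin φ = 0.896707, cos φ = 0.442625, sin λ = 0.974986, cos λ = -0.222267.
East component: ΔE = −sin λ·ΔX + cos λ·ΔY = −(0.974986)(283) + (-0.222267)(-196) = -232.36 m.
1° of latitude spans 111100 m; at latitude φ, 1° of longitude spans that × cos φ = 49175.7 m, so Δλ = -232.36 / 49175.7 × 3600 = -17.010″.

Δλ = -17.01″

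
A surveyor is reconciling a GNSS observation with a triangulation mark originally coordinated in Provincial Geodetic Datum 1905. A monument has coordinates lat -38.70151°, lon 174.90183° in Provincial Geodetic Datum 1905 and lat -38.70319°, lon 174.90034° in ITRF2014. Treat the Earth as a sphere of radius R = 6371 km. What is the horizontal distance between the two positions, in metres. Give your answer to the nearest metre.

227 m

Δφ = -38.70319° − -38.70151° = -0.00168°; Δλ = 174.90034° − 174.90183° = -0.00149°.
1° along a meridian = πR/180 = 111195 m.
ΔN = Δφ × 111195 = -186.8 m; ΔE = Δλ × 111195 × cos(-38.70151°) = -0.00149 × 111195 × 0.780414 = -129.3 m.
Distance = √(ΔE² + ΔN²) = √((-129.3)² + (-186.8)²) = 227.2 m.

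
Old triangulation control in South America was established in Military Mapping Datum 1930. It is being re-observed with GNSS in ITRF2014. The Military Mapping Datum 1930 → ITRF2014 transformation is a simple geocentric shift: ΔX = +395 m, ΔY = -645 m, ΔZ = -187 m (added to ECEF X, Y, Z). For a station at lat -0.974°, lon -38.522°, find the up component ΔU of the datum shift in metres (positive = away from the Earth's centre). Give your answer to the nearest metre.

ΔU = 714 m

The local up (radial) axis is (cos φ cos λ, cos φ sin λ, sin φ), giving ΔU = 308.991 + 401.658 + 3.179 = 713.83 m.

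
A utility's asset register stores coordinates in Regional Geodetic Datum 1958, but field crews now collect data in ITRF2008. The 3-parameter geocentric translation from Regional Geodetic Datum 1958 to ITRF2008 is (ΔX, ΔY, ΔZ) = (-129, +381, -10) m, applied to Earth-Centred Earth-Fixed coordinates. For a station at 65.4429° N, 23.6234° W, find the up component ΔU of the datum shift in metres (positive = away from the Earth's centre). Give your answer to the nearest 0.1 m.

The local up (radial) axis is (cos φ cos λ, cos φ sin λ, sin φ), giving ΔU = -49.120 − 63.452 − 9.095 = -121.67 m.

ΔU = -121.7 m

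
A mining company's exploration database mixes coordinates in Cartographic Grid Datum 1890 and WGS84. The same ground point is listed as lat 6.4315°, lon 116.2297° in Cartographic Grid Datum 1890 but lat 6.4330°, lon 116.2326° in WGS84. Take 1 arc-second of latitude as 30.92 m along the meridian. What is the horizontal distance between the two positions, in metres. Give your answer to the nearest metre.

362 m

Δφ = 6.4330° − 6.4315° = +0.0015°; Δλ = 116.2326° − 116.2297° = +0.0029°.
1° of latitude = 3600 × 30.92 = 111312 m.
ΔN = Δφ × 111312 = 167.0 m; ΔE = Δλ × 111312 × cos(6.4315°) = +0.0029 × 111312 × 0.993706 = 320.8 m.
Distance = √(ΔE² + ΔN²) = √(320.8² + 167.0²) = 361.6 m.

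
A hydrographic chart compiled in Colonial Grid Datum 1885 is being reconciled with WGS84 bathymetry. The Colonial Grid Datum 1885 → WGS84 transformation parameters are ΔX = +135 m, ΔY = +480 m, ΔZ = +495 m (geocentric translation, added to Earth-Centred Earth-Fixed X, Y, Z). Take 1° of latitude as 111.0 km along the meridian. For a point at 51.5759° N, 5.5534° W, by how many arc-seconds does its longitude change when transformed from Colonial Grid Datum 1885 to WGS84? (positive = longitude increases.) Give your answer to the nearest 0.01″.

sin φ = 0.783432, cos φ = 0.621477, sin λ = -0.096773, cos λ = 0.995306.
East component: ΔE = −sin λ·ΔX + cos λ·ΔY = −(-0.096773)(135) + (0.995306)(480) = 490.81 m.
1° of latitude spans 111000 m; at latitude φ, 1° of longitude spans that × cos φ = 68984.0 m, so Δλ = 490.81 / 68984.0 × 3600 = 25.614″.

Δλ = 25.61″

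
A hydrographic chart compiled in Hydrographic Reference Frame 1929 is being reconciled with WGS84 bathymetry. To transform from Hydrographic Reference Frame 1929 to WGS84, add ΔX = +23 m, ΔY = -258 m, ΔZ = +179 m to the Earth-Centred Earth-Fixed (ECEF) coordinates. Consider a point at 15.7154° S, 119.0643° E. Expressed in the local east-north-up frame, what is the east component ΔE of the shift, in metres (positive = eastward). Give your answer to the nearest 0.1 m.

The local east axis at (φ, λ) is (−sin λ, cos λ, 0), so ΔE = −sin(119.0643°)·23 + cos(119.0643°)·(-258) = 105.23 m.

ΔE = 105.2 m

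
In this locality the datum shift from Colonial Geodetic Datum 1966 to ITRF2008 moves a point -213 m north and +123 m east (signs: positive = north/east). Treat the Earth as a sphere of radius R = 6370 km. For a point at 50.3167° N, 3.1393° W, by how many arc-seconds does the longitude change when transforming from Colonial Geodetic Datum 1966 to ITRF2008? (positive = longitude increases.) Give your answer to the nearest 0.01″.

Δλ = 6.24″

At latitude 50.3167°, cos φ = 0.638544.
One radian of longitude at latitude φ spans R cos φ, so Δλ = ΔE / (R cos φ) = 123.0 / (6370000 × 0.638544) = 3.0240e-05 rad = 6.237″.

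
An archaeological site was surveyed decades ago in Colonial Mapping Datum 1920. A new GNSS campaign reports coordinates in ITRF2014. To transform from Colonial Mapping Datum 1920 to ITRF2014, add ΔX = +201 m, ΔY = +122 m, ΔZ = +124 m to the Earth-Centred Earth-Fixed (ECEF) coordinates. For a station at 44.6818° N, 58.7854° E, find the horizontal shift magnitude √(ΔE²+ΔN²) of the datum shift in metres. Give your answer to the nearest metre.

At φ = 44.6818°, λ = 58.7854°: sin φ = 0.703169, cos φ = 0.711023, sin λ = 0.855232, cos λ = 0.518245.
ΔE = −sin λ·ΔX + cos λ·ΔY = −(0.855232)·(201) + (0.518245)·(122) = -108.68 m.
ΔN = −sin φ cos λ·ΔX − sin φ sin λ·ΔY + cos φ·ΔZ = −(0.703169)(0.518245)(201) − (0.703169)(0.855232)(122) + (0.711023)(124) = -58.45 m.
Horizontal magnitude = √(ΔE² + ΔN²) = √((-108.68)² + (-58.45)²) = 123.40 m.

123 m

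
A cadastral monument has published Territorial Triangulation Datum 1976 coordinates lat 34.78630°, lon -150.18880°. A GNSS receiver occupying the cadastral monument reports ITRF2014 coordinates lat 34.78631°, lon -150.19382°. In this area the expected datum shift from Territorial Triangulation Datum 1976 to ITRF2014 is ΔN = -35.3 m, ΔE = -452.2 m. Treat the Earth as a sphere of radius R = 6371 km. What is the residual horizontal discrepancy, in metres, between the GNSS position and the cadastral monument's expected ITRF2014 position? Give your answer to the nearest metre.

37 m

Observed coordinate differences: Δφ = +0.00001°, Δλ = -0.00502°.
Converting to metres (1° lat = 111195 m, cos φ = 0.821286): observed ΔN = 1.1 m, observed ΔE = -458.4 m.
Subtracting the expected shift leaves a residual of 1.1 − (-35.3) = 36.4 m north and -458.4 − (-452.2) = -6.2 m east.
Residual distance = √(36.4² + (-6.2)²) = 36.9 m.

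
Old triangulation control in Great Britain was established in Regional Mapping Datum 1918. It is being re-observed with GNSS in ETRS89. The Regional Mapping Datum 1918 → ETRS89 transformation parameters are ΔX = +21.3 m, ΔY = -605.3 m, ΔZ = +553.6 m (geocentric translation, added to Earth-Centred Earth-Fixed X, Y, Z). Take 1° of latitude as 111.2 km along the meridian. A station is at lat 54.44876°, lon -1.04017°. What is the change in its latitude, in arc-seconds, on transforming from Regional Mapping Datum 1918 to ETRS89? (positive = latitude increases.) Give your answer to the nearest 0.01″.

sin φ = 0.813596, cos φ = 0.581431, sin λ = -0.018153, cos λ = 0.999835.
North component: ΔN = −sin φ cos λ·ΔX − sin φ sin λ·ΔY + cos φ·ΔZ = −(0.813596)(0.999835)(21.3) − (0.813596)(-0.018153)(-605.3) + (0.581431)(553.6) = 295.61 m.
1° of latitude spans 111200 m, so Δφ = 295.61 / 111200 × 3600 = 9.570″.

Δφ = 9.57″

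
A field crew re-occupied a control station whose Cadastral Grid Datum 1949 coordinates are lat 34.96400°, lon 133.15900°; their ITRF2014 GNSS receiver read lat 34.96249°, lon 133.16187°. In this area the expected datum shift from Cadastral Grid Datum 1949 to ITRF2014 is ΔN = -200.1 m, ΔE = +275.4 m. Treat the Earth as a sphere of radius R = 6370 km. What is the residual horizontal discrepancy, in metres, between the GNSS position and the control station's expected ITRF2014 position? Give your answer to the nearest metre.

Observed coordinate differences: Δφ = -0.00151°, Δλ = +0.00287°.
Converting to metres (1° lat = 111177 m, cos φ = 0.819512): observed ΔN = -167.9 m, observed ΔE = 261.5 m.
Subtracting the expected shift leaves a residual of -167.9 − (-200.1) = 32.2 m north and 261.5 − (275.4) = -13.9 m east.
Residual distance = √(32.2² + (-13.9)²) = 35.1 m.

35 m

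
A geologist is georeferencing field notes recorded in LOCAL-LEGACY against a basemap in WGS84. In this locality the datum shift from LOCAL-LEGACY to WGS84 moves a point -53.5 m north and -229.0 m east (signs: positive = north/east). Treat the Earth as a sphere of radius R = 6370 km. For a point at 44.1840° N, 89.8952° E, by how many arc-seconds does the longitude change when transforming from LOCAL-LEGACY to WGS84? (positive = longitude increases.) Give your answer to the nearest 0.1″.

Δλ = -10.3″

At latitude 44.1840°, cos φ = 0.717105.
One radian of longitude at latitude φ spans R cos φ, so Δλ = ΔE / (R cos φ) = -229.0 / (6370000 × 0.717105) = -5.0132e-05 rad = -10.340″.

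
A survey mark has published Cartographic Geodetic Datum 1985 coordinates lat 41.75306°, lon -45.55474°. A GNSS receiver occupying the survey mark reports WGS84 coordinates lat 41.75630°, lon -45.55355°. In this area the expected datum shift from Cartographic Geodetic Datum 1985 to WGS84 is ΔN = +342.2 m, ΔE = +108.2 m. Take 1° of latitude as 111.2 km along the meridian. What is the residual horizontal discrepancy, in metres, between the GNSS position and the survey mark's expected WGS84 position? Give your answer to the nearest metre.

20 m

Observed coordinate differences: Δφ = +0.00324°, Δλ = +0.00119°.
Converting to metres (1° lat = 111200 m, cos φ = 0.746022): observed ΔN = 360.3 m, observed ΔE = 98.7 m.
Subtracting the expected shift leaves a residual of 360.3 − (342.2) = 18.1 m north and 98.7 − (108.2) = -9.5 m east.
Residual distance = √(18.1² + (-9.5)²) = 20.4 m.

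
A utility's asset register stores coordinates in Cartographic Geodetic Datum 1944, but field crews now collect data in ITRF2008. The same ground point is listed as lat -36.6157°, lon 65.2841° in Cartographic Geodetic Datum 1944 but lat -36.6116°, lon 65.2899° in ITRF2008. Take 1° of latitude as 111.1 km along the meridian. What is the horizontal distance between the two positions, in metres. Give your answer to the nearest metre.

Δφ = -36.6116° − -36.6157° = +0.0041°; Δλ = 65.2899° − 65.2841° = +0.0058°.
ΔN = Δφ × 111100 = 455.5 m; ΔE = Δλ × 111100 × cos(-36.6157°) = +0.0058 × 111100 × 0.802654 = 517.2 m.
Distance = √(ΔE² + ΔN²) = √(517.2² + 455.5²) = 689.2 m.

689 m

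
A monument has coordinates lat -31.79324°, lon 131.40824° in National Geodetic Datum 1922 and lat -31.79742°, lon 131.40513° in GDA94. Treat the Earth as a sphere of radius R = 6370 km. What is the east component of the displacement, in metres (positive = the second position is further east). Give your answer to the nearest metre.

ΔE = -294 m

Δφ = -31.79742° − -31.79324° = -0.00418°; Δλ = 131.40513° − 131.40824° = -0.00311°.
1° along a meridian = πR/180 = 111177 m.
ΔN = Δφ × 111177 = -464.7 m; ΔE = Δλ × 111177 × cos(-31.79324°) = -0.00311 × 111177 × 0.849955 = -293.9 m.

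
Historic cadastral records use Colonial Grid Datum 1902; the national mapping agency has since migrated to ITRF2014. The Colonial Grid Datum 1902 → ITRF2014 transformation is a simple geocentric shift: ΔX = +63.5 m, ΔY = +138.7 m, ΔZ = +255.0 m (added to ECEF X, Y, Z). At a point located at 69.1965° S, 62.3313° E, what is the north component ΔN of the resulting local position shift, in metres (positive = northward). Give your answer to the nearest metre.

At φ = -69.1965°, λ = 62.3313°: sin φ = -0.934804, cos φ = 0.355164, sin λ = 0.885647, cos λ = 0.464358.
ΔN = −sin φ cos λ·ΔX − sin φ sin λ·ΔY + cos φ·ΔZ = −(-0.934804)(0.464358)(63.5) − (-0.934804)(0.885647)(138.7) + (0.355164)(255.0) = 232.96 m.

ΔN = 233 m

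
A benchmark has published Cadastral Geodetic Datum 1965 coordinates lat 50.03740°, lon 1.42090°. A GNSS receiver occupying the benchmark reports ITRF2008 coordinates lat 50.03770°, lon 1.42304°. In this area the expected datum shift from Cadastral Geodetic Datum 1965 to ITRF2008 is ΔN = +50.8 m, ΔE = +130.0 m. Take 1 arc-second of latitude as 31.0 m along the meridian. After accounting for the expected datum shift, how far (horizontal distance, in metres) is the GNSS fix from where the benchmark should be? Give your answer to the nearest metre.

Observed coordinate differences: Δφ = +0.00030°, Δλ = +0.00214°.
Converting to metres (1° lat = 111600 m, cos φ = 0.642287): observed ΔN = 33.5 m, observed ΔE = 153.4 m.
Subtracting the expected shift leaves a residual of 33.5 − (50.8) = -17.3 m north and 153.4 − (130.0) = 23.4 m east.
Residual distance = √((-17.3)² + 23.4²) = 29.1 m.

29 m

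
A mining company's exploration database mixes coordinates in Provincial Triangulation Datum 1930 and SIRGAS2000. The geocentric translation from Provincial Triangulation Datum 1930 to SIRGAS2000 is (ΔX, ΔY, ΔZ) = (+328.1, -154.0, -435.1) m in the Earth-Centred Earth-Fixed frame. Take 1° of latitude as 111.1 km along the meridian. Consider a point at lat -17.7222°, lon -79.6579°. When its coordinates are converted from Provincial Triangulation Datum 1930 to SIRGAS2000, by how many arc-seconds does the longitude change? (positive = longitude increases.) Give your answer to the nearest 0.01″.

sin φ = -0.304402, cos φ = 0.952544, sin λ = -0.983753, cos λ = 0.179525.
East component: ΔE = −sin λ·ΔX + cos λ·ΔY = −(-0.983753)(328.1) + (0.179525)(-154.0) = 295.12 m.
1° of latitude spans 111100 m; at latitude φ, 1° of longitude spans that × cos φ = 105827.6 m, so Δλ = 295.12 / 105827.6 × 3600 = 10.039″.

Δλ = 10.04″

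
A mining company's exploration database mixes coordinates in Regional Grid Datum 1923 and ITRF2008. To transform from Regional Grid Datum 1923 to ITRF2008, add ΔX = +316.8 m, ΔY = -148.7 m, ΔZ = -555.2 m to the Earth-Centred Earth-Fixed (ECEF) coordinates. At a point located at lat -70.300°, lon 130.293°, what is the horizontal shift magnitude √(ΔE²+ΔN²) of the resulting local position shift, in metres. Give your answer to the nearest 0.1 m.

The local east axis at (φ, λ) is (−sin λ, cos λ, 0), so ΔE = −sin(130.293°)·316.8 + cos(130.293°)·(-148.7) = -145.47 m.
The local north axis is (−sin φ cos λ, −sin φ sin λ, cos φ), giving ΔN = -192.882 − 106.782 − 187.155 = -486.82 m.
Horizontal magnitude = √(ΔE² + ΔN²) = √((-145.47)² + (-486.82)²) = 508.09 m.

508.1 m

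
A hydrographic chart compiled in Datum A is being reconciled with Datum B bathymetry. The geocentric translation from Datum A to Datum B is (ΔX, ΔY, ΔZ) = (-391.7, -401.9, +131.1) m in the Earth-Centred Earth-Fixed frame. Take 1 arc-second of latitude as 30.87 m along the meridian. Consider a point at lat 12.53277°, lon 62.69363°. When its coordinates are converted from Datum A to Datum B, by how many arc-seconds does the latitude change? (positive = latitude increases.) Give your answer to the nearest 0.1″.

Δφ = 7.9″

sin φ = 0.216998, cos φ = 0.976172, sin λ = 0.888566, cos λ = 0.458748.
North component: ΔN = −sin φ cos λ·ΔX − sin φ sin λ·ΔY + cos φ·ΔZ = −(0.216998)(0.458748)(-391.7) − (0.216998)(0.888566)(-401.9) + (0.976172)(131.1) = 244.46 m.
1° of latitude spans 3600 × 30.87 = 111132 m, so Δφ = 244.46 / 111132 × 3600 = 7.919″.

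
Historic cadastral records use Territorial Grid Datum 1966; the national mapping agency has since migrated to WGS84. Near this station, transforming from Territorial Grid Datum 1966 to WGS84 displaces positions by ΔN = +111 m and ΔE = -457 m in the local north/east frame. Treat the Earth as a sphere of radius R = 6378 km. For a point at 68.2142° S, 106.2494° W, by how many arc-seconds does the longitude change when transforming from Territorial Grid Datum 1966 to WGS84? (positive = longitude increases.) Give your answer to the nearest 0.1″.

At latitude -68.2142°, cos φ = 0.371138.
One radian of longitude at latitude φ spans R cos φ, so Δλ = ΔE / (R cos φ) = -457.0 / (6378000 × 0.371138) = -1.9306e-04 rad = -39.822″.

Δλ = -39.8″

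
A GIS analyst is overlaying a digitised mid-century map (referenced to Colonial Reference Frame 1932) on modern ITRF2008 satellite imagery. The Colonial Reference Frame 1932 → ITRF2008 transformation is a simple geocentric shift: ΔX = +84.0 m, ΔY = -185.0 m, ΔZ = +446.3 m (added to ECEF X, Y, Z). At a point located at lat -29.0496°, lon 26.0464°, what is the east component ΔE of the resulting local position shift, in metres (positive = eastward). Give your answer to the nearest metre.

ΔE = -203 m

The local east axis at (φ, λ) is (−sin λ, cos λ, 0), so ΔE = −sin(26.0464°)·84.0 + cos(26.0464°)·(-185.0) = -203.10 m.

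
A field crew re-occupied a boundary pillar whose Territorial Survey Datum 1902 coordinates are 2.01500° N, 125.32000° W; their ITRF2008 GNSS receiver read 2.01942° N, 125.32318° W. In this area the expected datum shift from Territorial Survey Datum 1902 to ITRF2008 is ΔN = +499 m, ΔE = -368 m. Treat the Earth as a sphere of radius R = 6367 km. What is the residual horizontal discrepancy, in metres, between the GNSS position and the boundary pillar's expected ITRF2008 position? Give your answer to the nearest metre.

Observed coordinate differences: Δφ = +0.00442°, Δλ = -0.00318°.
Converting to metres (1° lat = 111125 m, cos φ = 0.999382): observed ΔN = 491.2 m, observed ΔE = -353.2 m.
Subtracting the expected shift leaves a residual of 491.2 − (499) = -7.8 m north and -353.2 − (-368) = 14.8 m east.
Residual distance = √((-7.8)² + 14.8²) = 16.8 m.

17 m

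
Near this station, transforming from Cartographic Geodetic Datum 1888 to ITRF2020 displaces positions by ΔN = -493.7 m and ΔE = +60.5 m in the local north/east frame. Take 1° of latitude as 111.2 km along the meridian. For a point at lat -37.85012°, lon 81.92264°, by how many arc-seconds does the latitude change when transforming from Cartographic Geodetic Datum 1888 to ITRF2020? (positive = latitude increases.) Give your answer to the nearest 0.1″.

1° of latitude = 111.2 km, so Δφ = -493.7 / 111200 = -0.0044397° = -15.983″.

Δφ = -16.0″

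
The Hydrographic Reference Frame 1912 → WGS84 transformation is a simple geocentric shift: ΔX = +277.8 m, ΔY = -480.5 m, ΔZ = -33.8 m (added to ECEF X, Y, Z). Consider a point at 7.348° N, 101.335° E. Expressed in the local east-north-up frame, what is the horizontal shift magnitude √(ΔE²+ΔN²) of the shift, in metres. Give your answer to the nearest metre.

At φ = 7.348°, λ = 101.335°: sin φ = 0.127896, cos φ = 0.991788, sin λ = 0.980495, cos λ = -0.196545.
ΔE = −sin λ·ΔX + cos λ·ΔY = −(0.980495)·(277.8) + (-0.196545)·(-480.5) = -177.94 m.
ΔN = −sin φ cos λ·ΔX − sin φ sin λ·ΔY + cos φ·ΔZ = −(0.127896)(-0.196545)(277.8) − (0.127896)(0.980495)(-480.5) + (0.991788)(-33.8) = 33.72 m.
Horizontal magnitude = √(ΔE² + ΔN²) = √((-177.94)² + 33.72²) = 181.11 m.

181 m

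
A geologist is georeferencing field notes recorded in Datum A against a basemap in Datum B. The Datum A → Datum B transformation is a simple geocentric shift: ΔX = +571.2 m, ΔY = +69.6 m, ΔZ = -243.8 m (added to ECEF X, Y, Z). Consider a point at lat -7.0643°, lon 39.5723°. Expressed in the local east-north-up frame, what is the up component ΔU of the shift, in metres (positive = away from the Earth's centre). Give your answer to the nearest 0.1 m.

ΔU = 510.9 m

The local up (radial) axis is (cos φ cos λ, cos φ sin λ, sin φ), giving ΔU = 436.951 + 44.002 + 29.983 = 510.94 m.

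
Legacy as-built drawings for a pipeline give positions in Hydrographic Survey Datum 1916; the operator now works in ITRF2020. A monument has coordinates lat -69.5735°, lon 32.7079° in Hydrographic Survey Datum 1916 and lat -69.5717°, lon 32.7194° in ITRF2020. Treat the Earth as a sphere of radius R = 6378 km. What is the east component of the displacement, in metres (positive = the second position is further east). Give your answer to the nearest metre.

ΔE = 447 m

Δφ = -69.5717° − -69.5735° = +0.0018°; Δλ = 32.7194° − 32.7079° = +0.0115°.
1° along a meridian = πR/180 = 111317 m.
ΔN = Δφ × 111317 = 200.4 m; ΔE = Δλ × 111317 × cos(-69.5735°) = +0.0115 × 111317 × 0.349006 = 446.8 m.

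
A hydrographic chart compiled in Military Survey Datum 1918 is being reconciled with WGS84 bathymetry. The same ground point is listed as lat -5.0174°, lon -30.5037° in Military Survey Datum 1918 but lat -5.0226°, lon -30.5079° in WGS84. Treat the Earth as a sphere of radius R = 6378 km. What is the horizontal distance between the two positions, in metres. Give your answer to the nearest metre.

Δφ = -5.0226° − -5.0174° = -0.0052°; Δλ = -30.5079° − -30.5037° = -0.0042°.
1° along a meridian = πR/180 = 111317 m.
ΔN = Δφ × 111317 = -578.8 m; ΔE = Δλ × 111317 × cos(-5.0174°) = -0.0042 × 111317 × 0.996168 = -465.7 m.
Distance = √(ΔE² + ΔN²) = √((-465.7)² + (-578.8)²) = 743.0 m.

743 m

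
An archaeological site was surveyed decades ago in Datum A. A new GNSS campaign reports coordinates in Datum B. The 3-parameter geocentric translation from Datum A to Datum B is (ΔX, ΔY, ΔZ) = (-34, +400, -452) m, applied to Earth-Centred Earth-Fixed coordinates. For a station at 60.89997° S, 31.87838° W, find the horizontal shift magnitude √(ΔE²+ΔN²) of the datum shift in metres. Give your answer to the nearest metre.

The local east axis at (φ, λ) is (−sin λ, cos λ, 0), so ΔE = −sin(-31.87838°)·(-34) + cos(-31.87838°)·400 = 321.71 m.
The local north axis is (−sin φ cos λ, −sin φ sin λ, cos φ), giving ΔN = -25.227 − 184.582 − 219.824 = -429.63 m.
Horizontal magnitude = √(ΔE² + ΔN²) = √(321.71² + (-429.63)²) = 536.73 m.

537 m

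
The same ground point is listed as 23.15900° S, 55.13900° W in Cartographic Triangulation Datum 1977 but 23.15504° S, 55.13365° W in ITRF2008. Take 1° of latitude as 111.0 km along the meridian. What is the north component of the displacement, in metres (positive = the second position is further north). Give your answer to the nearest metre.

Δφ = -23.15504° − -23.15900° = +0.00396°; Δλ = -55.13365° − -55.13900° = +0.00535°.
ΔN = Δφ × 111000 = 439.6 m; ΔE = Δλ × 111000 × cos(-23.15900°) = +0.00535 × 111000 × 0.919417 = 546.0 m.

ΔN = 440 m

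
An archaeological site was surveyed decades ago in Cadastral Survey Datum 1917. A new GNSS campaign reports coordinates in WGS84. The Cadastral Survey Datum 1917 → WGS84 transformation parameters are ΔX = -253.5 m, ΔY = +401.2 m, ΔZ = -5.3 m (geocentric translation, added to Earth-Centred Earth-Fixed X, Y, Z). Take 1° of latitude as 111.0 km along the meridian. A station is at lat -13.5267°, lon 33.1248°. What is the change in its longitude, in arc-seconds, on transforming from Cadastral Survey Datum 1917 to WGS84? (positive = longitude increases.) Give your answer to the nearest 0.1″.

sin φ = -0.233898, cos φ = 0.972261, sin λ = 0.546465, cos λ = 0.837482.
East component: ΔE = −sin λ·ΔX + cos λ·ΔY = −(0.546465)(-253.5) + (0.837482)(401.2) = 474.53 m.
1° of latitude spans 111000 m; at latitude φ, 1° of longitude spans that × cos φ = 107921.0 m, so Δλ = 474.53 / 107921.0 × 3600 = 15.829″.

Δλ = 15.8″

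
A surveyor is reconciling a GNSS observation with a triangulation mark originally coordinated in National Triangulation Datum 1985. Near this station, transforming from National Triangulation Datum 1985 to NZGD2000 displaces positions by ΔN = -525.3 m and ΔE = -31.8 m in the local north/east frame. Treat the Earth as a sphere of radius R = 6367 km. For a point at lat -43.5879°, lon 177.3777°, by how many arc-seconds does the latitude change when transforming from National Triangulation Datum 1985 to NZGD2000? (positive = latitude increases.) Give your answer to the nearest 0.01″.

Δφ = -17.02″

On a sphere of radius R, 1 rad of latitude = R, so Δφ = ΔN / R = -525.3 / 6367000 = -8.2504e-05 rad = -17.018″.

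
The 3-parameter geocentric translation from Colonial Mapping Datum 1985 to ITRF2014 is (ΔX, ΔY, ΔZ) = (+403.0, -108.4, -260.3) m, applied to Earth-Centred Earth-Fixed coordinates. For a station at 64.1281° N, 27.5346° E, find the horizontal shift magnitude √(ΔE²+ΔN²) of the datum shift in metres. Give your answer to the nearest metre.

At φ = 64.1281°, λ = 27.5346°: sin φ = 0.899772, cos φ = 0.436361, sin λ = 0.462284, cos λ = 0.886732.
ΔE = −sin λ·ΔX + cos λ·ΔY = −(0.462284)·(403.0) + (0.886732)·(-108.4) = -282.42 m.
ΔN = −sin φ cos λ·ΔX − sin φ sin λ·ΔY + cos φ·ΔZ = −(0.899772)(0.886732)(403.0) − (0.899772)(0.462284)(-108.4) + (0.436361)(-260.3) = -390.03 m.
Horizontal magnitude = √(ΔE² + ΔN²) = √((-282.42)² + (-390.03)²) = 481.55 m.

482 m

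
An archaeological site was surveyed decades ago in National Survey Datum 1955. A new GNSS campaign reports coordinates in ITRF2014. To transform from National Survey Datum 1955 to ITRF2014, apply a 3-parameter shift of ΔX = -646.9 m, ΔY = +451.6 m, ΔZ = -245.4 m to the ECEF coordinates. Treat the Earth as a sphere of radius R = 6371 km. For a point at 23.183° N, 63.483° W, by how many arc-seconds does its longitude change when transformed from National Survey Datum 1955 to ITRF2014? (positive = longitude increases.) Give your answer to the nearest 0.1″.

sin φ = 0.393669, cos φ = 0.919252, sin λ = -0.894802, cos λ = 0.446463.
East component: ΔE = −sin λ·ΔX + cos λ·ΔY = −(-0.894802)(-646.9) + (0.446463)(451.6) = -377.22 m.
1° of latitude spans πR/180 = 111195 m; at latitude φ, 1° of longitude spans that × cos φ = 102216.2 m, so Δλ = -377.22 / 102216.2 × 3600 = -13.286″.

Δλ = -13.3″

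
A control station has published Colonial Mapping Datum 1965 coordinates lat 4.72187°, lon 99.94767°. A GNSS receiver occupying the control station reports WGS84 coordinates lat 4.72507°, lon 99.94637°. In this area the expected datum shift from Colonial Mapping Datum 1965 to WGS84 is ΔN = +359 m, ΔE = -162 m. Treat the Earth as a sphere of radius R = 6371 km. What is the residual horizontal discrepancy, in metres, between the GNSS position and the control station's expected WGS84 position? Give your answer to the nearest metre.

Observed coordinate differences: Δφ = +0.00320°, Δλ = -0.00130°.
Converting to metres (1° lat = 111195 m, cos φ = 0.996606): observed ΔN = 355.8 m, observed ΔE = -144.1 m.
Subtracting the expected shift leaves a residual of 355.8 − (359) = -3.2 m north and -144.1 − (-162) = 17.9 m east.
Residual distance = √((-3.2)² + 17.9²) = 18.2 m.

18 m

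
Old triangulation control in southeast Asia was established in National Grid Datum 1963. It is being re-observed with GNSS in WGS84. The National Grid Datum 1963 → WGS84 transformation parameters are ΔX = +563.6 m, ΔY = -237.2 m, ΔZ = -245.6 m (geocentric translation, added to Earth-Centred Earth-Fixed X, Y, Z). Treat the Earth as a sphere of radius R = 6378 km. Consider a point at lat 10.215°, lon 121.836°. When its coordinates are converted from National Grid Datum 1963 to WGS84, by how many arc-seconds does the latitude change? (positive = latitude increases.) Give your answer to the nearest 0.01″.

Δφ = -4.96″

sin φ = 0.177342, cos φ = 0.984149, sin λ = 0.849561, cos λ = -0.527490.
North component: ΔN = −sin φ cos λ·ΔX − sin φ sin λ·ΔY + cos φ·ΔZ = −(0.177342)(-0.527490)(563.6) − (0.177342)(0.849561)(-237.2) + (0.984149)(-245.6) = -153.25 m.
1° of latitude spans πR/180 = 111317 m, so Δφ = -153.25 / 111317 × 3600 = -4.956″.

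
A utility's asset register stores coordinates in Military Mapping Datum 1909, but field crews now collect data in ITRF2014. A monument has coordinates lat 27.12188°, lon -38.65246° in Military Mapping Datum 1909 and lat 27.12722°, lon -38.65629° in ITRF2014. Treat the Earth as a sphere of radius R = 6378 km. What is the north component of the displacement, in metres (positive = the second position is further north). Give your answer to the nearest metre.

ΔN = 594 m

Δφ = 27.12722° − 27.12188° = +0.00534°; Δλ = -38.65629° − -38.65246° = -0.00383°.
1° along a meridian = πR/180 = 111317 m.
ΔN = Δφ × 111317 = 594.4 m; ΔE = Δλ × 111317 × cos(27.12188°) = -0.00383 × 111317 × 0.890039 = -379.5 m.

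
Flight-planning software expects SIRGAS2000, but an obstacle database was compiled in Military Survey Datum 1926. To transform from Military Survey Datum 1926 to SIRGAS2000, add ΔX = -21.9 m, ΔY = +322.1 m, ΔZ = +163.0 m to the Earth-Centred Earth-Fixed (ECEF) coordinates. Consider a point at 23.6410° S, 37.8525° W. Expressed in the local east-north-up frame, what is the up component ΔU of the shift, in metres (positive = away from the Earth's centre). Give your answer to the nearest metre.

ΔU = -262 m

At φ = -23.6410°, λ = -37.8525°: sin φ = -0.401005, cos φ = 0.916076, sin λ = -0.613631, cos λ = 0.789593.
ΔU = cos φ cos λ·ΔX + cos φ sin λ·ΔY + sin φ·ΔZ = (0.916076)(0.789593)(-21.9) + (0.916076)(-0.613631)(322.1) + (-0.401005)(163.0) = -262.27 m.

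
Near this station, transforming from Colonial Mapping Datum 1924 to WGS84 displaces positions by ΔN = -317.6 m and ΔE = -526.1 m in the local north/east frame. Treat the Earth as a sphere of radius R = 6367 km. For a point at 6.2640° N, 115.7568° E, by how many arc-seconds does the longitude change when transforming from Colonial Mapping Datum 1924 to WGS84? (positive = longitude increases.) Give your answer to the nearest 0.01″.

Δλ = -17.15″

At latitude 6.2640°, cos φ = 0.994030.
One radian of longitude at latitude φ spans R cos φ, so Δλ = ΔE / (R cos φ) = -526.1 / (6367000 × 0.994030) = -8.3125e-05 rad = -17.146″.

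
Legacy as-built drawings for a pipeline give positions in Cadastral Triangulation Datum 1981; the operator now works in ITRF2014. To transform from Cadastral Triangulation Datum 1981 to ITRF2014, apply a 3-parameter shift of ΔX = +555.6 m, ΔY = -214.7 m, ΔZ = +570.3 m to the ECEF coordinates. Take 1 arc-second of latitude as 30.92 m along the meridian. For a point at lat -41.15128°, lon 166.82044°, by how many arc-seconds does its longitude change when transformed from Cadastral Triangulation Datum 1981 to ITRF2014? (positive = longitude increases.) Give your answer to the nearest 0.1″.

Δλ = 3.5″

sin φ = -0.658049, cos φ = 0.752975, sin λ = 0.228004, cos λ = -0.973660.
East component: ΔE = −sin λ·ΔX + cos λ·ΔY = −(0.228004)(555.6) + (-0.973660)(-214.7) = 82.37 m.
1° of latitude spans 3600 × 30.92 = 111312 m; at latitude φ, 1° of longitude spans that × cos φ = 83815.1 m, so Δλ = 82.37 / 83815.1 × 3600 = 3.538″.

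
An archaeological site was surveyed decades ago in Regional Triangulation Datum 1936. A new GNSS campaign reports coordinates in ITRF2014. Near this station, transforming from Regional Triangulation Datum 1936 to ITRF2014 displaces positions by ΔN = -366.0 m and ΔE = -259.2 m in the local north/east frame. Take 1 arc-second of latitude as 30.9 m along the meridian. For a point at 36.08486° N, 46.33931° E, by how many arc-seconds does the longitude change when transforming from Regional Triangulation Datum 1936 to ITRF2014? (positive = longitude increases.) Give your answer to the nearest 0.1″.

At latitude 36.08486°, cos φ = 0.808146.
1″ of longitude at this latitude = 30.90 × cos φ = 24.9717 m, so Δλ = -259.2 / 24.9717 = -10.380″.

Δλ = -10.4″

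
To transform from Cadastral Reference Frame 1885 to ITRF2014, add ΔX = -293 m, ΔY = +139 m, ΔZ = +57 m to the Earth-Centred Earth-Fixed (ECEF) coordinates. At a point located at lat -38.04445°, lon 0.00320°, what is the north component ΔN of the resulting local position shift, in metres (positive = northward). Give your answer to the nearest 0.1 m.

ΔN = -135.7 m

The local north axis is (−sin φ cos λ, −sin φ sin λ, cos φ), giving ΔN = -180.568 + 0.005 + 44.889 = -135.67 m.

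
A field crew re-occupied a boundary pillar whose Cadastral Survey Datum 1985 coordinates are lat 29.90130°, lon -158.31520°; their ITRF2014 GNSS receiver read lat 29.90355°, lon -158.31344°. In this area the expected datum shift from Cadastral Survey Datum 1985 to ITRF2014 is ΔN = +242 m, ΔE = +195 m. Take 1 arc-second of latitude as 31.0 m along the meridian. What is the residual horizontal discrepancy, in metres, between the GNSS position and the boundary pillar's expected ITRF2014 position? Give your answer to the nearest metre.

Observed coordinate differences: Δφ = +0.00225°, Δλ = +0.00176°.
Converting to metres (1° lat = 111600 m, cos φ = 0.866885): observed ΔN = 251.1 m, observed ΔE = 170.3 m.
Subtracting the expected shift leaves a residual of 251.1 − (242) = 9.1 m north and 170.3 − (195) = -24.7 m east.
Residual distance = √(9.1² + (-24.7)²) = 26.4 m.

26 m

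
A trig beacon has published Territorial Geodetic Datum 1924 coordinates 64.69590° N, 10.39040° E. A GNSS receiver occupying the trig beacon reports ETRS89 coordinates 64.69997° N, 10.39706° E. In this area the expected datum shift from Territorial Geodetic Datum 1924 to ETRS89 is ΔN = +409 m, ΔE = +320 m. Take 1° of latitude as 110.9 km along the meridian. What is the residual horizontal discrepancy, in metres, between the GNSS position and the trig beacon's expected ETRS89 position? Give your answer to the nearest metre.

43 m

Observed coordinate differences: Δφ = +0.00407°, Δλ = +0.00666°.
Converting to metres (1° lat = 110900 m, cos φ = 0.427423): observed ΔN = 451.4 m, observed ΔE = 315.7 m.
Subtracting the expected shift leaves a residual of 451.4 − (409) = 42.4 m north and 315.7 − (320) = -4.3 m east.
Residual distance = √(42.4² + (-4.3)²) = 42.6 m.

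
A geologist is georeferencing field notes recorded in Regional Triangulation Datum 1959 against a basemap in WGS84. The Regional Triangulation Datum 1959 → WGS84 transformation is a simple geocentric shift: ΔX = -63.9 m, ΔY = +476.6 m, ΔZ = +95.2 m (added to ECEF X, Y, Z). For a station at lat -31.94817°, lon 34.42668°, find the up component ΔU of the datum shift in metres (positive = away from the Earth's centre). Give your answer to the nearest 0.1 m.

At φ = -31.94817°, λ = 34.42668°: sin φ = -0.529152, cos φ = 0.848527, sin λ = 0.565351, cos λ = 0.824850.
ΔU = cos φ cos λ·ΔX + cos φ sin λ·ΔY + sin φ·ΔZ = (0.848527)(0.824850)(-63.9) + (0.848527)(0.565351)(476.6) + (-0.529152)(95.2) = 133.53 m.

ΔU = 133.5 m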